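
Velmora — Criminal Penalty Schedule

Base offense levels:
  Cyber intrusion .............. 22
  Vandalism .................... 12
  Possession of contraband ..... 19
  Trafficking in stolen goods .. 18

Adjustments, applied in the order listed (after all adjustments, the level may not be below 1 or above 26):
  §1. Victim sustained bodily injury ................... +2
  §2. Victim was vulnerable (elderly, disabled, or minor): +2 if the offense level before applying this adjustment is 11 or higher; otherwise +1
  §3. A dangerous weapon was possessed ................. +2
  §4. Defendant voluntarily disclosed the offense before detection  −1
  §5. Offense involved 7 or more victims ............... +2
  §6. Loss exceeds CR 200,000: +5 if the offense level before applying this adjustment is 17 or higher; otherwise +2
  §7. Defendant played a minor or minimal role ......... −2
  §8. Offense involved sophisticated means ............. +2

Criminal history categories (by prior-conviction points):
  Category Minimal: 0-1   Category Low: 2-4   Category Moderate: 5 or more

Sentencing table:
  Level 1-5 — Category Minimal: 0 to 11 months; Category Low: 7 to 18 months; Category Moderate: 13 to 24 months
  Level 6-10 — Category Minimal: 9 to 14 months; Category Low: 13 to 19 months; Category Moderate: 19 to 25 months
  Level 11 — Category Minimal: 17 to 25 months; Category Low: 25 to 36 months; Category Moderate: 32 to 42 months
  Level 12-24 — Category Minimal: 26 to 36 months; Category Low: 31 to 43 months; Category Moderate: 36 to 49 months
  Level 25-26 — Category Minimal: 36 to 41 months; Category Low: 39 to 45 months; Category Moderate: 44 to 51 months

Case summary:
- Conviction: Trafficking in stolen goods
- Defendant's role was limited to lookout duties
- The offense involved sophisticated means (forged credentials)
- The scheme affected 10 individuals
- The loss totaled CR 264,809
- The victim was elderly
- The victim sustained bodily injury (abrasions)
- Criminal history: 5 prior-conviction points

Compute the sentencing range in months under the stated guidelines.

44-51 months

Base offense level for trafficking in stolen goods: 18.
§1 applies: 18 + 2 = 20.
§2 applies (level before this adjustment is 20 ≥ 11, so +2): 20 + 2 = 22.
§4 does not apply.
§5 applies: 22 + 2 = 24.
§6 applies (level before this adjustment is 24 ≥ 17, so +5): 24 + 5 = 29.
§7 applies: 29 − 2 = 27.
§8 applies: 27 + 2 = 29.
Level 29 exceeds the maximum of 26; capped at 26.
Final offense level: 26.
Criminal history: 5 prior points → Category Moderate (5+).
Level 26 falls in the 25-26 band.
Grid: Level 25-26 × Category Moderate = 44-51 months.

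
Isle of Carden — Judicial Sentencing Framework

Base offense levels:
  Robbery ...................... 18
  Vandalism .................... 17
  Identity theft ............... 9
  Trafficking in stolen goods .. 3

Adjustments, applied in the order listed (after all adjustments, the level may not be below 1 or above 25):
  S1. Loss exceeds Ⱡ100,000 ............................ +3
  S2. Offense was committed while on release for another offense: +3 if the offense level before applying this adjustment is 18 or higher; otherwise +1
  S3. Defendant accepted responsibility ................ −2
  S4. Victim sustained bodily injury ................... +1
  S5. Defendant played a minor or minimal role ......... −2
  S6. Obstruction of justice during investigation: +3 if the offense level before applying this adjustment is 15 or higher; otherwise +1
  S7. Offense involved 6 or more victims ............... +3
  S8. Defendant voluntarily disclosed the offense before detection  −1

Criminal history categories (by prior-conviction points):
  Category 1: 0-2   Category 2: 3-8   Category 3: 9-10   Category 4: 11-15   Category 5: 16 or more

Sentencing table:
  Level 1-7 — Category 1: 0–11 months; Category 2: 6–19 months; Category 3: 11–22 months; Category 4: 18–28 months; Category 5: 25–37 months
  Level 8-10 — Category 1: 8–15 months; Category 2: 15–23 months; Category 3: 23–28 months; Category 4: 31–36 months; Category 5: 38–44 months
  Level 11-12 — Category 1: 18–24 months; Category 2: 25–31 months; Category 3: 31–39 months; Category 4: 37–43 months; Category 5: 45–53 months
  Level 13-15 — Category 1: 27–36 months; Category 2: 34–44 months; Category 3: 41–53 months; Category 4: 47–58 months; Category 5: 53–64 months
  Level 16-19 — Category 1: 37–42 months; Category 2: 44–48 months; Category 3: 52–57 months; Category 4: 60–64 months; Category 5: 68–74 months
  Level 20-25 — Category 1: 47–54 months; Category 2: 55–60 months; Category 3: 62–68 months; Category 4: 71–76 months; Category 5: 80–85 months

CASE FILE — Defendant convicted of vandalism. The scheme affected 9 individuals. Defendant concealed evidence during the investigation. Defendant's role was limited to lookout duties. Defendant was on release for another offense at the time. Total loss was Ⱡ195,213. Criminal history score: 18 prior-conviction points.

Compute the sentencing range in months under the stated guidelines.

80-85 months

Base offense level for vandalism: 17.
S1 applies: 17 + 3 = 20.
S2 applies (level before this adjustment is 20 ≥ 18, so +3): 20 + 3 = 23.
S3 does not apply.
S5 applies: 23 − 2 = 21.
S6 applies (level before this adjustment is 21 ≥ 15, so +3): 21 + 3 = 24.
S7 applies: 24 + 3 = 27.
S8 does not apply.
Level 27 exceeds the maximum of 25; capped at 25.
Final offense level: 25.
Criminal history: 18 prior points → Category 5 (16+).
Level 25 falls in the 20-25 band.
Grid: Level 20-25 × Category 5 = 80-85 months.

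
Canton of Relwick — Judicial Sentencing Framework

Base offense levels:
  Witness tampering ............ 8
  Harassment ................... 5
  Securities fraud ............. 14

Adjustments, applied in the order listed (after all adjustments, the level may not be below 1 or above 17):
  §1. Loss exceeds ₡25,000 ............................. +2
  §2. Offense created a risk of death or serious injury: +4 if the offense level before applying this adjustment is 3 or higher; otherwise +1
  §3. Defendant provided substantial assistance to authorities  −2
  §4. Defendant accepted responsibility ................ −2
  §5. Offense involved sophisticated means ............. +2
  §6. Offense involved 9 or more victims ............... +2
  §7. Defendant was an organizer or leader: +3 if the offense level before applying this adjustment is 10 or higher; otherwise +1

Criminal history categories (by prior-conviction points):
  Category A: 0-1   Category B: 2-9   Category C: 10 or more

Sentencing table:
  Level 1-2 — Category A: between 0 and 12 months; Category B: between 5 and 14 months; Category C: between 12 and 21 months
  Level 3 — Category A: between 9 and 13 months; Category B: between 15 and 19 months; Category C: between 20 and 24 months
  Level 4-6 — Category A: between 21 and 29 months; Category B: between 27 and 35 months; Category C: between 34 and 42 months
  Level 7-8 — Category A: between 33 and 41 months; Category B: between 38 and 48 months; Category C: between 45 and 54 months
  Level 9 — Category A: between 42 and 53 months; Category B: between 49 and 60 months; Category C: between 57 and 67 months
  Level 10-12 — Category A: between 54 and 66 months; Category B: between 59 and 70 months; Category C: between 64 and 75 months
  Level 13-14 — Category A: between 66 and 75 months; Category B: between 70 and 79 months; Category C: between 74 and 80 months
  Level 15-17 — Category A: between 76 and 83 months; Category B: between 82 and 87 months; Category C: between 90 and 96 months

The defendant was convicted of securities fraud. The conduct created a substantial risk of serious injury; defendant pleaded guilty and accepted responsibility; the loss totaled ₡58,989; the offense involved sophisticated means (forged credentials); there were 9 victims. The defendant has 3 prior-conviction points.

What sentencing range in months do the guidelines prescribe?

82-87 months

Base offense level for securities fraud: 14.
§1 applies: 14 + 2 = 16.
§2 applies (level before this adjustment is 16 ≥ 3, so +4): 16 + 4 = 20.
§3 does not apply.
§4 applies: 20 − 2 = 18.
§5 applies: 18 + 2 = 20.
§6 applies: 20 + 2 = 22.
Level 22 exceeds the maximum of 17; capped at 17.
Final offense level: 17.
Criminal history: 3 prior points → Category B (2-9).
Level 17 falls in the 15-17 band.
Grid: Level 15-17 × Category B = 82-87 months.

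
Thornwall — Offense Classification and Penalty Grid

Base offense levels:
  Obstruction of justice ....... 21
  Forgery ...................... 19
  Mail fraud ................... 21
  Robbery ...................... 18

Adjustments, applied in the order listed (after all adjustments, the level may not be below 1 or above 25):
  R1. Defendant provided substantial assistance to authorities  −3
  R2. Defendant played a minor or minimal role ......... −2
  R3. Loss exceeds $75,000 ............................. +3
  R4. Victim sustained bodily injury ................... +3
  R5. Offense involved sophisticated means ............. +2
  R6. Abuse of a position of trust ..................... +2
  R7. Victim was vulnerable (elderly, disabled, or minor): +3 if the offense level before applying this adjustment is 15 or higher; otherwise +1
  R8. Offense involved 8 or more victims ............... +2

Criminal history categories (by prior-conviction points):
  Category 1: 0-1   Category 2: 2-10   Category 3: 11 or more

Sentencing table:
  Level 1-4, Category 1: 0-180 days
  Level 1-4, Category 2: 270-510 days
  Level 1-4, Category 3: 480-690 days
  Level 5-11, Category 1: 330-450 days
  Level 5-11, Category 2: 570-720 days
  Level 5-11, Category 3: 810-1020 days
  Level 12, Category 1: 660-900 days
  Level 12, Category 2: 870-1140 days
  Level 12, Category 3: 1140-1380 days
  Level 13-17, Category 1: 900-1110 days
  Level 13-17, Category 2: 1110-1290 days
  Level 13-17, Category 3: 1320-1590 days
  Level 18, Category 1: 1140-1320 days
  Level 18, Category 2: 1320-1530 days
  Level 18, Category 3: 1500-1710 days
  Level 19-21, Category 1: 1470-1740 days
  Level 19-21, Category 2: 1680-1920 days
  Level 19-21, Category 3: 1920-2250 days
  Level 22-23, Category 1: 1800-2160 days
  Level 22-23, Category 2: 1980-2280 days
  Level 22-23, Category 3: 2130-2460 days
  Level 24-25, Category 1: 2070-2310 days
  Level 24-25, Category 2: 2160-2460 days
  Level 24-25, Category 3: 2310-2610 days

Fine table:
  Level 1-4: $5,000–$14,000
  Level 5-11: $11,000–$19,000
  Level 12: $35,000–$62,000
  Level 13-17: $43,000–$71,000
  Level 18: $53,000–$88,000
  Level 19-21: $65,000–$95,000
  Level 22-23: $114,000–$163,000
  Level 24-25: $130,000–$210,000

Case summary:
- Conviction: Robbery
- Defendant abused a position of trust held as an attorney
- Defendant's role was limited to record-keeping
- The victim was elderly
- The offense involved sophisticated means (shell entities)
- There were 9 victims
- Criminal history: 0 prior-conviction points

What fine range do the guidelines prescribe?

$130,000–$210,000

Base offense level for robbery: 18.
R2 applies: 18 − 2 = 16.
R3 does not apply.
R5 applies: 16 + 2 = 18.
R6 applies: 18 + 2 = 20.
R7 applies (level before this adjustment is 20 ≥ 15, so +3): 20 + 3 = 23.
R8 applies: 23 + 2 = 25.
Final offense level: 25.
Level 25 falls in the 24-25 band.
Fine table: Level 24-25 → $130,000–$210,000.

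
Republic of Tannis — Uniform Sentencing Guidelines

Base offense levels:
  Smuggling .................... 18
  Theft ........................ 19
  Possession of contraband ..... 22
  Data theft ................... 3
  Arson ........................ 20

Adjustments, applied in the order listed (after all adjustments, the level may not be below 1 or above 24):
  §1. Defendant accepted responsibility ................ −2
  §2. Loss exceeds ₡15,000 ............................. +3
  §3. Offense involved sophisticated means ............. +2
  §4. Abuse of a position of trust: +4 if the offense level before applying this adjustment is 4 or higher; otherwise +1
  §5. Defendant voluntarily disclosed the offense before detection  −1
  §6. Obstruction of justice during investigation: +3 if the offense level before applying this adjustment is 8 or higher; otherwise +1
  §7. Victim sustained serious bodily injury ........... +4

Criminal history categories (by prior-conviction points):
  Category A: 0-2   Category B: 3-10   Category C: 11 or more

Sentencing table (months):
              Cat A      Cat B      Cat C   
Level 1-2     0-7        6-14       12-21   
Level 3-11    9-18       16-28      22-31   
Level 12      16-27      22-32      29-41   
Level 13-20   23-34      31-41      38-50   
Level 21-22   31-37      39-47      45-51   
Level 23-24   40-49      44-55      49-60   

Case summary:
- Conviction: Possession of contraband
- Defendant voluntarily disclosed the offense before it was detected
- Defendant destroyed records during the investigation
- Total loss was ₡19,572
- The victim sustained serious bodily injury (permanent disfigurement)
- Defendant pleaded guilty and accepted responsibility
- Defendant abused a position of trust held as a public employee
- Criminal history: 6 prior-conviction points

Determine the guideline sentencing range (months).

Base offense level for possession of contraband: 22.
§1 applies: 22 − 2 = 20.
§2 applies: 20 + 3 = 23.
§4 applies (level before this adjustment is 23 ≥ 4, so +4): 23 + 4 = 27.
§5 applies: 27 − 1 = 26.
§6 applies (level before this adjustment is 26 ≥ 8, so +3): 26 + 3 = 29.
§7 applies: 29 + 4 = 33.
Level 33 exceeds the maximum of 24; capped at 24.
Final offense level: 24.
Criminal history: 6 prior points → Category B (3-10).
Level 24 falls in the 23-24 band.
Grid: Level 23-24 × Category B = 44-55 months.

44-55 months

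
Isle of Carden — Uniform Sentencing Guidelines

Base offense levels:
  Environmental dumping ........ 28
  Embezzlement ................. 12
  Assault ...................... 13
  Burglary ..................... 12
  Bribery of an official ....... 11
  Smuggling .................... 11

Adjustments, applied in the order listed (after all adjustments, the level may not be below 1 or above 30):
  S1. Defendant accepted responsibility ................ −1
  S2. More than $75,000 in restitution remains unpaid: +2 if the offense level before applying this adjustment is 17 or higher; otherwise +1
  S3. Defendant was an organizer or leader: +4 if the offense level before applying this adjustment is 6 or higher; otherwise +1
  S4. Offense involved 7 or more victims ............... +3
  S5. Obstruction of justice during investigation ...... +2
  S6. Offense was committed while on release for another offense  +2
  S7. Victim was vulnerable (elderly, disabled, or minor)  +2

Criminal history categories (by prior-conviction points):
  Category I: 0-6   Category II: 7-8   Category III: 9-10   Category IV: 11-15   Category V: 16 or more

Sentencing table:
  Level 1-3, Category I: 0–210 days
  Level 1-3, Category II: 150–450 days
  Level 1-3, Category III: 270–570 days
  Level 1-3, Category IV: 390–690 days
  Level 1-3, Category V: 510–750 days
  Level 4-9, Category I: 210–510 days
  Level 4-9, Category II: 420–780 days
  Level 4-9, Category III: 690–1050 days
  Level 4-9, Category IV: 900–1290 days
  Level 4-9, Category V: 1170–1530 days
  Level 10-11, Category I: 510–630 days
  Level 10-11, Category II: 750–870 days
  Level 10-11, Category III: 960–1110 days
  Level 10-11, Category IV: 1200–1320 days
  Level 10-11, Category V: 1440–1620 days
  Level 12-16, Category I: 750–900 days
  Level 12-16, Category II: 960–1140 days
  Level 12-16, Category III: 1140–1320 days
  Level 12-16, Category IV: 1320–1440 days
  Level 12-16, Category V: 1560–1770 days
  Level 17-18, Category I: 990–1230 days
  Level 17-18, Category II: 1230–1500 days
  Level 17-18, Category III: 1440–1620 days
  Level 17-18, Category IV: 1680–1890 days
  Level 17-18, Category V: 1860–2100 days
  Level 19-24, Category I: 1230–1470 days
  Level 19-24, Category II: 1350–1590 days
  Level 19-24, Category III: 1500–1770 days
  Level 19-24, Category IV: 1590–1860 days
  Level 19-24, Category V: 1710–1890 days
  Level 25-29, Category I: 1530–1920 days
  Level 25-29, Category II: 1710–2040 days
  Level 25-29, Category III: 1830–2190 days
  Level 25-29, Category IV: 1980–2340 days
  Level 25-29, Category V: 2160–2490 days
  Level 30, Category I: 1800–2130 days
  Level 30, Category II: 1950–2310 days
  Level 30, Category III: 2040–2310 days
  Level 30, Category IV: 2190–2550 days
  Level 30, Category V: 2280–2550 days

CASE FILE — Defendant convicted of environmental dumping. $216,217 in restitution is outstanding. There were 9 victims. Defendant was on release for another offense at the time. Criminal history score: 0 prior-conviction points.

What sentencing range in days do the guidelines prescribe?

1800-2130 days

Base offense level for environmental dumping: 28.
S2 applies (level before this adjustment is 28 ≥ 17, so +2): 28 + 2 = 30.
S4 applies: 30 + 3 = 33.
S6 applies: 33 + 2 = 35.
S7 does not apply.
Level 35 exceeds the maximum of 30; capped at 30.
Final offense level: 30.
Criminal history: 0 prior points → Category I (0-6).
Level 30 falls in the 30 band.
Grid: Level 30 × Category I = 1800-2130 days.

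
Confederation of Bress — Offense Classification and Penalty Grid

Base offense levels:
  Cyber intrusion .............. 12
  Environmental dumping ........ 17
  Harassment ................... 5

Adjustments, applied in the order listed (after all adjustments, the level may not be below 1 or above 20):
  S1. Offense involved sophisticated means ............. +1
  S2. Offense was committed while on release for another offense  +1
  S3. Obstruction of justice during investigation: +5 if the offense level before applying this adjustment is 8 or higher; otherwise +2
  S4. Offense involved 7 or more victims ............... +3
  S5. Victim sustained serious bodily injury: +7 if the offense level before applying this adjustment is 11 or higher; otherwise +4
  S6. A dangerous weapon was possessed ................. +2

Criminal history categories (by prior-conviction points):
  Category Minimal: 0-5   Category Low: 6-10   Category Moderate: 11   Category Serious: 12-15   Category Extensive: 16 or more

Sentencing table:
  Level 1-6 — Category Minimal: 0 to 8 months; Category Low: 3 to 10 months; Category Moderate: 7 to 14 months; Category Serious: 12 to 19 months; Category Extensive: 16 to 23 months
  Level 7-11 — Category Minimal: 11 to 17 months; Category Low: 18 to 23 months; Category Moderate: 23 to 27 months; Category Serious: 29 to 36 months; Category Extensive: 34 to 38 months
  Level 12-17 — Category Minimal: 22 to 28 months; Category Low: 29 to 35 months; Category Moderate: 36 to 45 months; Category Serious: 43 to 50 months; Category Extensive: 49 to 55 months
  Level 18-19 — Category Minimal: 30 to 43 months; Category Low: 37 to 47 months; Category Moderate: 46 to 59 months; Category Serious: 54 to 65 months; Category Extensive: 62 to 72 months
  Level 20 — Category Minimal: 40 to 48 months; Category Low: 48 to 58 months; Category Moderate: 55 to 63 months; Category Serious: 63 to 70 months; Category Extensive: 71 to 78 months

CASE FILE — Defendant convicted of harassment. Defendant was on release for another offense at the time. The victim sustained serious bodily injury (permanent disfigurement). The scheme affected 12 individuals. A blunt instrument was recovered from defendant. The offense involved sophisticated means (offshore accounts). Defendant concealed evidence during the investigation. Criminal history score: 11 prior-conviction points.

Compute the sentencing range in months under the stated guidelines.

55-63 months

Base offense level for harassment: 5.
S1 applies: 5 + 1 = 6.
S2 applies: 6 + 1 = 7.
S3 applies (level before this adjustment is 7 < 8, so +2): 7 + 2 = 9.
S4 applies: 9 + 3 = 12.
S5 applies (level before this adjustment is 12 ≥ 11, so +7): 12 + 7 = 19.
S6 applies: 19 + 2 = 21.
Level 21 exceeds the maximum of 20; capped at 20.
Final offense level: 20.
Criminal history: 11 prior points → Category Moderate (11).
Level 20 falls in the 20 band.
Grid: Level 20 × Category Moderate = 55-63 months.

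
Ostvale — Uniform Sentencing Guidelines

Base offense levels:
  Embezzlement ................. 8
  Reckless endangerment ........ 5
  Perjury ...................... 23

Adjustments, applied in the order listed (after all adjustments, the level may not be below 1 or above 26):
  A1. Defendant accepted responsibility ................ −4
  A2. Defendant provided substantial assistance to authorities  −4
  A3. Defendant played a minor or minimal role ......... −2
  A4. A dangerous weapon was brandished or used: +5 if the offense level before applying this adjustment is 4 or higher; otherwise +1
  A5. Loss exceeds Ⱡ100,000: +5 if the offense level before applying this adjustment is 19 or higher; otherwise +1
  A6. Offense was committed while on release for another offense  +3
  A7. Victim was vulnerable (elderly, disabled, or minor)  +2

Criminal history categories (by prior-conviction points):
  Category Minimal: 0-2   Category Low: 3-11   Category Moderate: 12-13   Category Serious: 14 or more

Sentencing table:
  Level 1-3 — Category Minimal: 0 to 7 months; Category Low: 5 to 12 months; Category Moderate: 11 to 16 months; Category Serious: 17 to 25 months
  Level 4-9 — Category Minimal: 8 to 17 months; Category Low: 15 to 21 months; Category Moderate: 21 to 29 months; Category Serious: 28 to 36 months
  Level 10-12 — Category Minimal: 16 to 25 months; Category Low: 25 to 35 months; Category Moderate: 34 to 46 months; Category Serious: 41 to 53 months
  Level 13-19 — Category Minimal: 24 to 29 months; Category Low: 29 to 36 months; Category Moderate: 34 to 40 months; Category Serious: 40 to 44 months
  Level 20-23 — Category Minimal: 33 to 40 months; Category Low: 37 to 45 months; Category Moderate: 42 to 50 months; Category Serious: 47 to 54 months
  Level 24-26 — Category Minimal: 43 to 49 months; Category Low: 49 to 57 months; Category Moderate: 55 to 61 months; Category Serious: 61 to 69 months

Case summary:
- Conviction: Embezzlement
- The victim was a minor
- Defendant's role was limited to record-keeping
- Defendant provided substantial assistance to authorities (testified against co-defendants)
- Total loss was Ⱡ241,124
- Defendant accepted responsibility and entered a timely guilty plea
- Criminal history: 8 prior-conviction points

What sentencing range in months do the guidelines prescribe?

Base offense level for embezzlement: 8.
A1 applies: 8 − 4 = 4.
A2 applies: 4 − 4 = 0.
A3 applies: 0 − 2 = -2.
A5 applies (level before this adjustment is -2 < 19, so +1): -2 + 1 = -1.
A7 applies: -1 + 2 = 1.
Final offense level: 1.
Criminal history: 8 prior points → Category Low (3-11).
Level 1 falls in the 1-3 band.
Grid: Level 1-3 × Category Low = 5-12 months.

5-12 months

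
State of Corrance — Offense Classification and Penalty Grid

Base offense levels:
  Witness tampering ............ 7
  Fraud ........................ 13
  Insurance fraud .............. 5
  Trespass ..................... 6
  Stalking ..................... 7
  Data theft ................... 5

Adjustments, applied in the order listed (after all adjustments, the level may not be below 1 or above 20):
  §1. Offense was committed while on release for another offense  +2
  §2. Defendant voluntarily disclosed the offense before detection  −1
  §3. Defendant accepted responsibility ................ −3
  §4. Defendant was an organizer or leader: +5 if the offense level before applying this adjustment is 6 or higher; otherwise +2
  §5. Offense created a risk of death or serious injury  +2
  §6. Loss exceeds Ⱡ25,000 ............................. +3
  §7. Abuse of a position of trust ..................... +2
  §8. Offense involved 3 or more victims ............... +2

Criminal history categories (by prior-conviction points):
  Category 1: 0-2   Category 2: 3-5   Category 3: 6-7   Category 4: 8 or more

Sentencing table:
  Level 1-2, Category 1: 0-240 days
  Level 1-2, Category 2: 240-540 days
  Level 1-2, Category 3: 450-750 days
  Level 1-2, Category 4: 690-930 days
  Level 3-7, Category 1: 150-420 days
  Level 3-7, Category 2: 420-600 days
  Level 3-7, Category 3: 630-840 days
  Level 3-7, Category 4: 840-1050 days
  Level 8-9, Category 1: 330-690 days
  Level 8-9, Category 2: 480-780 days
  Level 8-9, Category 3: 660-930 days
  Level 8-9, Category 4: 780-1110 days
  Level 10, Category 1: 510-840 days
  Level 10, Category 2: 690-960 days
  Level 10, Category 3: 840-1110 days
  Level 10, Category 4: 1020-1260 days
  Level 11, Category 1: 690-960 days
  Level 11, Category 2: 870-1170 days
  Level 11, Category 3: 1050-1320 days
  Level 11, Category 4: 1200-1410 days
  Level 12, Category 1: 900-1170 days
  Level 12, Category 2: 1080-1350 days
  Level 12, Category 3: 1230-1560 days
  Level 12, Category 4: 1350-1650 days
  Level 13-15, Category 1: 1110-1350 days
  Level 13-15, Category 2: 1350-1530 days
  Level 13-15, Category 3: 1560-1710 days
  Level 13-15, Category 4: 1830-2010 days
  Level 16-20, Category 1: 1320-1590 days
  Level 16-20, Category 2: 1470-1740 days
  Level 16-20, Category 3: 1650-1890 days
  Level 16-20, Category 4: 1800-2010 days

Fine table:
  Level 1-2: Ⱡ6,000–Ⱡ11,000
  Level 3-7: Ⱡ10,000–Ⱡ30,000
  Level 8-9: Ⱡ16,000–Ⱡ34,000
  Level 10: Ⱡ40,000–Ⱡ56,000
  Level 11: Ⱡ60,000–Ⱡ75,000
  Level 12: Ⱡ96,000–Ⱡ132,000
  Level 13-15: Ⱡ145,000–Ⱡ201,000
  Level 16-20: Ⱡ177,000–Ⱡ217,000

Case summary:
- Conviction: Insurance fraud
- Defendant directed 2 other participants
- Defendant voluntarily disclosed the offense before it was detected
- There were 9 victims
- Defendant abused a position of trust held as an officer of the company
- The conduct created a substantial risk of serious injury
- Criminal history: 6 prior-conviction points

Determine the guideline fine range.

Base offense level for insurance fraud: 5.
§2 applies: 5 − 1 = 4.
§4 applies (level before this adjustment is 4 < 6, so +2): 4 + 2 = 6.
§5 applies: 6 + 2 = 8.
§6 does not apply.
§7 applies: 8 + 2 = 10.
§8 applies: 10 + 2 = 12.
Final offense level: 12.
Level 12 falls in the 12 band.
Fine table: Level 12 → Ⱡ96,000–Ⱡ132,000.

Ⱡ96,000–Ⱡ132,000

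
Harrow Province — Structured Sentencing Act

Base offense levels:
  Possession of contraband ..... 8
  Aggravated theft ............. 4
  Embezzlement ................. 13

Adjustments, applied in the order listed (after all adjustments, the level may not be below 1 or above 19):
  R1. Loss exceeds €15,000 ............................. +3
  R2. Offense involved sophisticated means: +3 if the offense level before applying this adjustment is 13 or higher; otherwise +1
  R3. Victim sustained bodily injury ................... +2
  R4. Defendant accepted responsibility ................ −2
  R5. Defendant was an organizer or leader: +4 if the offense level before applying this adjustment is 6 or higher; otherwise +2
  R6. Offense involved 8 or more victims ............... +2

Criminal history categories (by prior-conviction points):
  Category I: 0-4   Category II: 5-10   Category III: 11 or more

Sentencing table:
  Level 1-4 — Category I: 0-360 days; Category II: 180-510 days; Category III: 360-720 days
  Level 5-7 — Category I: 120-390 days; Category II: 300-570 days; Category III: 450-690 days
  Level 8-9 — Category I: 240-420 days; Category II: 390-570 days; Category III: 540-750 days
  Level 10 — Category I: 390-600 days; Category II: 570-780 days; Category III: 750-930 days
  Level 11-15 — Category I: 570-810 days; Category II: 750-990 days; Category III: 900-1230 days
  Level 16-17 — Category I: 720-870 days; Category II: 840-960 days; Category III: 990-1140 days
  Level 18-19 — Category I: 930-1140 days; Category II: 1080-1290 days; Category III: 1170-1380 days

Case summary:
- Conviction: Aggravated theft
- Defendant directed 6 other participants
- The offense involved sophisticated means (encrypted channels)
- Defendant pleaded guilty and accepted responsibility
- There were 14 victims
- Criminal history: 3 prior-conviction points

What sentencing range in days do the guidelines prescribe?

120-390 days

Base offense level for aggravated theft: 4.
R1 does not apply.
R2 applies (level before this adjustment is 4 < 13, so +1): 4 + 1 = 5.
R3 does not apply.
R4 applies: 5 − 2 = 3.
R5 applies (level before this adjustment is 3 < 6, so +2): 3 + 2 = 5.
R6 applies: 5 + 2 = 7.
Final offense level: 7.
Criminal history: 3 prior points → Category I (0-4).
Level 7 falls in the 5-7 band.
Grid: Level 5-7 × Category I = 120-390 days.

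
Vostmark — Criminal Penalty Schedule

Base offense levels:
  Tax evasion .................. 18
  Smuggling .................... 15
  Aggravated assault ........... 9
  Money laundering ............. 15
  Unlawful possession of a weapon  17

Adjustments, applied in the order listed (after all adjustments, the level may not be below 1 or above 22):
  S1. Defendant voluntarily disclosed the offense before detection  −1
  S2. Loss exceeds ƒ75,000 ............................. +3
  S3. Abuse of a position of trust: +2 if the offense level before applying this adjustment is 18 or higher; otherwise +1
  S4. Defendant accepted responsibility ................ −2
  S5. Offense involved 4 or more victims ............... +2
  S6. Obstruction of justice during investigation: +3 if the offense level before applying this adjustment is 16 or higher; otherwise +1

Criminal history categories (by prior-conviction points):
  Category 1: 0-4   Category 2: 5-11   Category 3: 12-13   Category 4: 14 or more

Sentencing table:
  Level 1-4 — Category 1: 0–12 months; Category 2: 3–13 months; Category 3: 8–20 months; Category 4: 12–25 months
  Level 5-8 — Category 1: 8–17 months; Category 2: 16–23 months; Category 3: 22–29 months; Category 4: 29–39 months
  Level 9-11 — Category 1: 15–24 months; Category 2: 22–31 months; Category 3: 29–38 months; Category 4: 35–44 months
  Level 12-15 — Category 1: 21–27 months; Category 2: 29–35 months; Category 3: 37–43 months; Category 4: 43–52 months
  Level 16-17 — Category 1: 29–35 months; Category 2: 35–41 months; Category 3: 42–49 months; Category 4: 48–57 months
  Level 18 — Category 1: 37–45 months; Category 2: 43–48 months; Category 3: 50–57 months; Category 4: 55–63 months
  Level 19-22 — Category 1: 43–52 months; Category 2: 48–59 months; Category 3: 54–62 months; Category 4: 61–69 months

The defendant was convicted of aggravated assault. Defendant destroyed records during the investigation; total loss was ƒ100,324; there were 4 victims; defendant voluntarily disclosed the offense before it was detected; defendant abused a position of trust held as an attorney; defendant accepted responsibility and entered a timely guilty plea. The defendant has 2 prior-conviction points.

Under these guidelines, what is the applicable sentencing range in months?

Base offense level for aggravated assault: 9.
S1 applies: 9 − 1 = 8.
S2 applies: 8 + 3 = 11.
S3 applies (level before this adjustment is 11 < 18, so +1): 11 + 1 = 12.
S4 applies: 12 − 2 = 10.
S5 applies: 10 + 2 = 12.
S6 applies (level before this adjustment is 12 < 16, so +1): 12 + 1 = 13.
Final offense level: 13.
Criminal history: 2 prior points → Category 1 (0-4).
Level 13 falls in the 12-15 band.
Grid: Level 12-15 × Category 1 = 21-27 months.

21-27 months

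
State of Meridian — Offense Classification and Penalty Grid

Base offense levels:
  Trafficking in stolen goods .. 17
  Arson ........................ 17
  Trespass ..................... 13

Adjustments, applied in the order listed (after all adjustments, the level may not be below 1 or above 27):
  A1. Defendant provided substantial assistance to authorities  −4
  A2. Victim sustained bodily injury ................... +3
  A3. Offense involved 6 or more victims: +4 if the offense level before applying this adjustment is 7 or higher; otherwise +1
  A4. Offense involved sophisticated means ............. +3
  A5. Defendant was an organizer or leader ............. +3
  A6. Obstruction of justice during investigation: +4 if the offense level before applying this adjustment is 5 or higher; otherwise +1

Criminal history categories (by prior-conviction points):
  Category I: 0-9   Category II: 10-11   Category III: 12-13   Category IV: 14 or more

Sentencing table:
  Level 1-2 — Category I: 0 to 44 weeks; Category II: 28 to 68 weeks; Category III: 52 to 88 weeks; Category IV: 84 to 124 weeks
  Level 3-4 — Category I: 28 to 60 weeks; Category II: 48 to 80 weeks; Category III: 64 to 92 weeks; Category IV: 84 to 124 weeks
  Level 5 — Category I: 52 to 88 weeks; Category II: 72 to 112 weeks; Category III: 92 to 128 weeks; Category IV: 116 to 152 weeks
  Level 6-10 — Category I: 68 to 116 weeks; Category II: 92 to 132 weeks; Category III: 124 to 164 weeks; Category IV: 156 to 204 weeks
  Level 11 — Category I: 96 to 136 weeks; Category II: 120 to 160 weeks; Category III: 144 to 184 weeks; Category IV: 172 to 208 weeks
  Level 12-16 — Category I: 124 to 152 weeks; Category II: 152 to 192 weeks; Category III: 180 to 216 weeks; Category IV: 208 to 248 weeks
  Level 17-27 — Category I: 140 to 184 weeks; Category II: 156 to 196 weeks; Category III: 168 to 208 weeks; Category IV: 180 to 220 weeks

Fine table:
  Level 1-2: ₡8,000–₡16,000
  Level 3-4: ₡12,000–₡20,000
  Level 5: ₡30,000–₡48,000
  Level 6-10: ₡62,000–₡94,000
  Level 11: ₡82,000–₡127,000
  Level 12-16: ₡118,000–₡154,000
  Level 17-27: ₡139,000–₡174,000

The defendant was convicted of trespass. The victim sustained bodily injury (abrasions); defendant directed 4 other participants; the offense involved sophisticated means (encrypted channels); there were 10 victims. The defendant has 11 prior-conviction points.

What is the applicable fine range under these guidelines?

Base offense level for trespass: 13.
A1 does not apply.
A2 applies: 13 + 3 = 16.
A3 applies (level before this adjustment is 16 ≥ 7, so +4): 16 + 4 = 20.
A4 applies: 20 + 3 = 23.
A5 applies: 23 + 3 = 26.
A6 does not apply.
Final offense level: 26.
Level 26 falls in the 17-27 band.
Fine table: Level 17-27 → ₡139,000–₡174,000.

₡139,000–₡174,000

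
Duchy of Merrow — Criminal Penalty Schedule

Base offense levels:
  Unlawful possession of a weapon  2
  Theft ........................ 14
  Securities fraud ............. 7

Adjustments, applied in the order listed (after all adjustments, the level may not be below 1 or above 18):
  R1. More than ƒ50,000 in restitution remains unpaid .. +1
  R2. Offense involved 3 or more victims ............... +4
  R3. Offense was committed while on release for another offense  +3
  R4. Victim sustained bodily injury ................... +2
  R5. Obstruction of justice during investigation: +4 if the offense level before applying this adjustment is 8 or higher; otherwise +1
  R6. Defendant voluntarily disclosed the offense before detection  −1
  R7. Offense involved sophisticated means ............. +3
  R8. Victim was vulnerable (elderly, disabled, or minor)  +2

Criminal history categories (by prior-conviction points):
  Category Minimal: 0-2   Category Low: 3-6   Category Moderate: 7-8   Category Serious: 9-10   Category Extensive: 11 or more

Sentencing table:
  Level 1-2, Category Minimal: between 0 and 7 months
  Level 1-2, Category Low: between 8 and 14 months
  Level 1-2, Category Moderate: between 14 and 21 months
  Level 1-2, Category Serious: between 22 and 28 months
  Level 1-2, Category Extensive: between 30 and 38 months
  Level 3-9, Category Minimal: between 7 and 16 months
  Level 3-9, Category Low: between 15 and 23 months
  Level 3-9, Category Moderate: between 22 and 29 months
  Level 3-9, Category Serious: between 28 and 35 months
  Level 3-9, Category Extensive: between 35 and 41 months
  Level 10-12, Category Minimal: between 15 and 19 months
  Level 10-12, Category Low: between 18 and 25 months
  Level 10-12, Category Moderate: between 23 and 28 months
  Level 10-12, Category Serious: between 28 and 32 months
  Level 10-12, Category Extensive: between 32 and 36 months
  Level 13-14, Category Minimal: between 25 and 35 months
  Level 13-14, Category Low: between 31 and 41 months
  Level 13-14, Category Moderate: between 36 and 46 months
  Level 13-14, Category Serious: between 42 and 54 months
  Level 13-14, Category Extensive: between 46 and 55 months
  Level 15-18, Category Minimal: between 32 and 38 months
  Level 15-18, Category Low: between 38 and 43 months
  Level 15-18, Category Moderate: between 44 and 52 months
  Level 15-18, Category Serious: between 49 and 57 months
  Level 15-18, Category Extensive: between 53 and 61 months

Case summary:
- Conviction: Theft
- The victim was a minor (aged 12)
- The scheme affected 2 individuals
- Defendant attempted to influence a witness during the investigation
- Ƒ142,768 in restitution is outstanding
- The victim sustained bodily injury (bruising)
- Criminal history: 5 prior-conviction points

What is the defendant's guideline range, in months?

Base offense level for theft: 14.
R1 applies: 14 + 1 = 15.
R4 applies: 15 + 2 = 17.
R5 applies (level before this adjustment is 17 ≥ 8, so +4): 17 + 4 = 21.
R8 applies: 21 + 2 = 23.
Level 23 exceeds the maximum of 18; capped at 18.
Final offense level: 18.
Criminal history: 5 prior points → Category Low (3-6).
Level 18 falls in the 15-18 band.
Grid: Level 15-18 × Category Low = 38-43 months.

38-43 months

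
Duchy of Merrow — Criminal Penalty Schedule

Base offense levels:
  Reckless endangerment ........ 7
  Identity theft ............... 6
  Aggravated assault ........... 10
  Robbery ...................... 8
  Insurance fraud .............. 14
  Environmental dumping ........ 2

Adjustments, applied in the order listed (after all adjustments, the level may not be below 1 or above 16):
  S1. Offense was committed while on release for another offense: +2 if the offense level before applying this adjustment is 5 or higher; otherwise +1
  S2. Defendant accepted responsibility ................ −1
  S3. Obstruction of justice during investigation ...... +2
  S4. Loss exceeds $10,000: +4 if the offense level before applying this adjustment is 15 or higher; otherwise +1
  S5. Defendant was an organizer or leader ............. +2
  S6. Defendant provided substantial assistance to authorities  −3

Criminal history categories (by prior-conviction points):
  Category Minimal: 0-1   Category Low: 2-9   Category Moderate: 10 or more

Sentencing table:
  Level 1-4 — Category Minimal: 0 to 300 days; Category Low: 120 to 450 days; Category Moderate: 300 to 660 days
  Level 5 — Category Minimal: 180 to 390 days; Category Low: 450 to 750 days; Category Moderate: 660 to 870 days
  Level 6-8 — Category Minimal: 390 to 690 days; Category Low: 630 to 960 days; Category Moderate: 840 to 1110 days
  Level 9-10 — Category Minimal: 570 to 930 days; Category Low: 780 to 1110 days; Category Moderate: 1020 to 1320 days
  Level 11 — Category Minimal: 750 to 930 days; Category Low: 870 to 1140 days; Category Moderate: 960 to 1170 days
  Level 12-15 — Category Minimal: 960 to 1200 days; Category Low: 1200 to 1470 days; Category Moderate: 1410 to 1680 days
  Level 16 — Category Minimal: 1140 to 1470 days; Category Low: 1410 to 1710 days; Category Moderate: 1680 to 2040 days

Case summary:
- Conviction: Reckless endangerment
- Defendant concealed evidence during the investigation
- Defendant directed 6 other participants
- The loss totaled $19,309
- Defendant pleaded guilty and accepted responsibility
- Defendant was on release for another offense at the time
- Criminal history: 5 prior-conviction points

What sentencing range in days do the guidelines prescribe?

Base offense level for reckless endangerment: 7.
S1 applies (level before this adjustment is 7 ≥ 5, so +2): 7 + 2 = 9.
S2 applies: 9 − 1 = 8.
S3 applies: 8 + 2 = 10.
S4 applies (level before this adjustment is 10 < 15, so +1): 10 + 1 = 11.
S5 applies: 11 + 2 = 13.
Final offense level: 13.
Criminal history: 5 prior points → Category Low (2-9).
Level 13 falls in the 12-15 band.
Grid: Level 12-15 × Category Low = 1200-1470 days.

1200-1470 days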